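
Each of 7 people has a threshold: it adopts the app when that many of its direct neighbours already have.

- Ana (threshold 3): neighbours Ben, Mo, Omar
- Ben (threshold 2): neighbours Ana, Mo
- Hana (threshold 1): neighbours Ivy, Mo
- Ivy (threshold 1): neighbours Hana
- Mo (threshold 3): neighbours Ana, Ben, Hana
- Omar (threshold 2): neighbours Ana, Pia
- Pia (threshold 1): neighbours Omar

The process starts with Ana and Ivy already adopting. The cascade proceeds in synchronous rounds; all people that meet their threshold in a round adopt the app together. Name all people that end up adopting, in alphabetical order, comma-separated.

Round 1 — Ana, Ivy adopt the app (initial).
Round 2 — checking thresholds:
  Ben: 1 of 2 neighbours < 2, not yet.
  Hana: 1 of 2 neighbours ≥ 1, adopts the app.
  Mo: 1 of 3 neighbours < 3, not yet.
  Omar: 1 of 2 neighbours < 2, not yet.
Round 3 — no new adoptions; cascade stops.

Ana, Hana, Ivy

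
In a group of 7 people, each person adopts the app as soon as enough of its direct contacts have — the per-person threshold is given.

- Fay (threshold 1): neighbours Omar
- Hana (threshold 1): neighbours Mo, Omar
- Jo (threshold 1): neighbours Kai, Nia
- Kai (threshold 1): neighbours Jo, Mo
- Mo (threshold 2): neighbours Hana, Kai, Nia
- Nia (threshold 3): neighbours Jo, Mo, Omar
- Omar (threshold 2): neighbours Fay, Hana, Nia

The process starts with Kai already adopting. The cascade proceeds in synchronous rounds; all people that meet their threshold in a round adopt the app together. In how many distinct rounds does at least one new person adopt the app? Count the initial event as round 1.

2

Round 1 — Kai adopts the app (initial).
Round 2 — checking thresholds:
  Jo: 1 of 2 neighbours ≥ 1, adopts the app.
  Mo: 1 of 3 neighbours < 2, not yet.
Round 3 — no new adoptions; cascade stops.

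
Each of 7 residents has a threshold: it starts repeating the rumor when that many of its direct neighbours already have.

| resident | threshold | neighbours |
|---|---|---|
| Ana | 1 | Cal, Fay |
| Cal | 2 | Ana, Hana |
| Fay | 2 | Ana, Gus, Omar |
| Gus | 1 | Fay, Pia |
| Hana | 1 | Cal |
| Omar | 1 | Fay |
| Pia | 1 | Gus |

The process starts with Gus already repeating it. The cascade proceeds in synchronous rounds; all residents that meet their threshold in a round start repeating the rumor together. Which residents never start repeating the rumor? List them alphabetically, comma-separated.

Round 1 — Gus starts repeating the rumor (initial).
Round 2 — checking thresholds:
  Fay: 1 of 3 neighbours < 2, not yet.
  Pia: 1 of 1 neighbours ≥ 1, starts repeating the rumor.
Round 3 — no new spreads; cascade stops.

Ana, Cal, Fay, Hana, Omar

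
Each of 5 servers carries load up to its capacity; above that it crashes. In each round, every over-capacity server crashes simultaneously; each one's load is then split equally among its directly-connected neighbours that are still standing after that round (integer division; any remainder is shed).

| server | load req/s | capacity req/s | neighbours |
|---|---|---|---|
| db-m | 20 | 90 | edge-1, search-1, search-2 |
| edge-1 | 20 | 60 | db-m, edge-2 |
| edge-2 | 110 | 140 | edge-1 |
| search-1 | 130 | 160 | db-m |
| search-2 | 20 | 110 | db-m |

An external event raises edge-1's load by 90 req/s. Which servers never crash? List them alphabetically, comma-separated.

Round 1 — edge-1 at 110 > 60. edge-1 crashes.
  edge-1 sheds 110 req/s to db-m, edge-2: 55 each.
    db-m: 20+55 = 75 ≤ 90
    edge-2: 110+55 = 165 > 140
Round 2 — edge-2 crashes.
  edge-2 sheds 165 req/s: no online neighbours, lost.
No further crashes.

db-m, search-1, search-2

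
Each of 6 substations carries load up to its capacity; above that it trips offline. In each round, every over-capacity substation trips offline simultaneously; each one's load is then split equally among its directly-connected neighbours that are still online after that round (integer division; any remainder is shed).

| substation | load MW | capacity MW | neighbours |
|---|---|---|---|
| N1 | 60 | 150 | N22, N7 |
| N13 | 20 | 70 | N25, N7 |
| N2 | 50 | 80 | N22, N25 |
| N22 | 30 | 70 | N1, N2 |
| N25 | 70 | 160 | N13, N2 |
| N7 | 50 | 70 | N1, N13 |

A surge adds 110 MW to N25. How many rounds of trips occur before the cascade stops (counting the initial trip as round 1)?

Round 1 — N25 at 180 > 160. N25 trips offline.
  N25 sheds 180 MW to N13, N2: 90 each.
    N13: 20+90 = 110 > 70
    N2: 50+90 = 140 > 80
Round 2 — N13, N2 trip offline.
  N13 sheds 110 MW to N7: 110 each.
    N7: 50+110 = 160 > 70
  N2 sheds 140 MW to N22: 140 each.
    N22: 30+140 = 170 > 70
Round 3 — N22, N7 trip offline.
  N22 sheds 170 MW to N1: 170 each.
    N1: 60+170 = 230 > 150
  N7 sheds 160 MW to N1: 160 each.
    N1: 230+160 = 390 > 150
Round 4 — N1 trips offline.
  N1 sheds 390 MW: no online neighbours, lost.
No further trips.

4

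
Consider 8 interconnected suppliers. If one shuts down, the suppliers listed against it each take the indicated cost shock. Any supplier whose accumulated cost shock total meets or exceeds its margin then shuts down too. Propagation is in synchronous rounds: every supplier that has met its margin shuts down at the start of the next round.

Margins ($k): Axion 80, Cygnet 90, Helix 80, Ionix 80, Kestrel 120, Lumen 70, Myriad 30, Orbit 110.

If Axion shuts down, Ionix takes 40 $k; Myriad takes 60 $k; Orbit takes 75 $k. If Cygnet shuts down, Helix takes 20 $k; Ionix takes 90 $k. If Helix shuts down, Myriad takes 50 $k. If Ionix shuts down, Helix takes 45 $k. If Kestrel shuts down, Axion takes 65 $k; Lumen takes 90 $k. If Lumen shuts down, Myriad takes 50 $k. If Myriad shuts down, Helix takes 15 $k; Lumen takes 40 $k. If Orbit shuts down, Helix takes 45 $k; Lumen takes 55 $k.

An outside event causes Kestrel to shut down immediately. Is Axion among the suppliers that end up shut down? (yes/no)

no

Round 1 — Kestrel shuts down (initial).
  Axion: +65 → 65 < 80
  Lumen: +90 → 90 ≥ 70
Round 2 — Lumen shuts down.
  Myriad: +50 → 50 ≥ 30
Round 3 — Myriad shuts down.
  Helix: +15 → 15 < 80
No further shutdowns.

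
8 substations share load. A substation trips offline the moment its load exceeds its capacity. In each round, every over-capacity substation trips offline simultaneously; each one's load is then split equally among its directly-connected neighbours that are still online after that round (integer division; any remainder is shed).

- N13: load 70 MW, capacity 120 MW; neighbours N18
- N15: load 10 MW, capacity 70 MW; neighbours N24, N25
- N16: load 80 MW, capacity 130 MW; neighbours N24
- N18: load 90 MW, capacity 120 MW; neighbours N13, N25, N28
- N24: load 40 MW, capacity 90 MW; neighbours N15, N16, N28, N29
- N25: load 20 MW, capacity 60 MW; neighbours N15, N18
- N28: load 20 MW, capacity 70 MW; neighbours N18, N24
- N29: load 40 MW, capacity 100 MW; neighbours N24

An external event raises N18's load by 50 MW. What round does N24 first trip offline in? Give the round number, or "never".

4

Round 1 — N18 at 140 > 120. N18 trips offline.
  N18 sheds 140 MW to N13, N25, N28: 46 each (2 lost).
    N13: 70+46 = 116 ≤ 120
    N25: 20+46 = 66 > 60
    N28: 20+46 = 66 ≤ 70
Round 2 — N25 trips offline.
  N25 sheds 66 MW to N15: 66 each.
    N15: 10+66 = 76 > 70
Round 3 — N15 trips offline.
  N15 sheds 76 MW to N24: 76 each.
    N24: 40+76 = 116 > 90
Round 4 — N24 trips offline.
  N24 sheds 116 MW to N16, N28, N29: 38 each (2 lost).
    N16: 80+38 = 118 ≤ 130
    N28: 66+38 = 104 > 70
    N29: 40+38 = 78 ≤ 100
Round 5 — N28 trips offline.
  N28 sheds 104 MW: no online neighbours, lost.
No further trips.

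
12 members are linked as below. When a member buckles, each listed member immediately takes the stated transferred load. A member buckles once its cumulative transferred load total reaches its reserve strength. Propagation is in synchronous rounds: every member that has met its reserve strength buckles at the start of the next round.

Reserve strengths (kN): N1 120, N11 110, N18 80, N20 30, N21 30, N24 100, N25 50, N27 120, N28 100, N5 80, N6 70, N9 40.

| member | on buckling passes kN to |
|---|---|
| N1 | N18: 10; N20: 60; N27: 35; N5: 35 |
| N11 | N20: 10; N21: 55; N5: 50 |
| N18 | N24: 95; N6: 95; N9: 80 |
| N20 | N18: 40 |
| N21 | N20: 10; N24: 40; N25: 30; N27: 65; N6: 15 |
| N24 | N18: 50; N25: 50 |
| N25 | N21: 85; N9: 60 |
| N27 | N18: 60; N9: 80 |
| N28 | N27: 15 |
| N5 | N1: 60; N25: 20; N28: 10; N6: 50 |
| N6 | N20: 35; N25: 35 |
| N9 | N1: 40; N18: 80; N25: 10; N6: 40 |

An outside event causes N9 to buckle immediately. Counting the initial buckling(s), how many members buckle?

4

Round 1 — N9 buckles (initial).
  N1: +40 → 40 < 120
  N18: +80 → 80 ≥ 80
  N25: +10 → 10 < 50
  N6: +40 → 40 < 70
Round 2 — N18 buckles.
  N24: +95 → 95 < 100
  N6: +95 → 135 ≥ 70
Round 3 — N6 buckles.
  N20: +35 → 35 ≥ 30
  N25: +35 → 45 < 50
Round 4 — N20 buckles.
No further bucklings.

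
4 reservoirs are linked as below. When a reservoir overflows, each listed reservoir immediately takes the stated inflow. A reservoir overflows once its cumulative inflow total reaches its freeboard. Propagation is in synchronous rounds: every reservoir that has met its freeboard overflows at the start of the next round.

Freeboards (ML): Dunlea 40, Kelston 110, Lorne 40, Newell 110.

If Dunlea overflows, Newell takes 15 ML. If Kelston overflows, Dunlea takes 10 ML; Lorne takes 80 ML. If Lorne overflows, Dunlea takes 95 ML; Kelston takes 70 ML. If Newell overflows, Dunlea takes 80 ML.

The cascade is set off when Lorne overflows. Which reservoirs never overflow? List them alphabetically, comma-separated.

Kelston, Newell

Round 1 — Lorne overflows (initial).
  Dunlea: +95 → 95 ≥ 40
  Kelston: +70 → 70 < 110
Round 2 — Dunlea overflows.
  Newell: +15 → 15 < 110
No further overflows.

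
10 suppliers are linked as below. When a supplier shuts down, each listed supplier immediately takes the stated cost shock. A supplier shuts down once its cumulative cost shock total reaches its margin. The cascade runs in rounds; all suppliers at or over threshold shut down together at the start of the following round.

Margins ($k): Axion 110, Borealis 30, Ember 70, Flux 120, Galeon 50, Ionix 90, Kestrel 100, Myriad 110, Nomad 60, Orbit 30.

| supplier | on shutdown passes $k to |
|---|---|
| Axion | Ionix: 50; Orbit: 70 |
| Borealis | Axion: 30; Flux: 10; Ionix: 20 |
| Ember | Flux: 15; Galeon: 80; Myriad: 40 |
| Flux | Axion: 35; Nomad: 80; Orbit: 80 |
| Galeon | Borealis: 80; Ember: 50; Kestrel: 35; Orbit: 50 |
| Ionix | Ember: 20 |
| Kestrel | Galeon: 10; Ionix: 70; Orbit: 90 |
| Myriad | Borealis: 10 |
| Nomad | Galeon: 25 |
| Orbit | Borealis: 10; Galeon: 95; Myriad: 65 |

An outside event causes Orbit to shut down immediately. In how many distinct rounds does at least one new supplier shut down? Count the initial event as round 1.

Round 1 — Orbit shuts down (initial).
  Borealis: +10 → 10 < 30
  Galeon: +95 → 95 ≥ 50
  Myriad: +65 → 65 < 110
Round 2 — Galeon shuts down.
  Borealis: +80 → 90 ≥ 30
  Ember: +50 → 50 < 70
  Kestrel: +35 → 35 < 100
Round 3 — Borealis shuts down.
  Axion: +30 → 30 < 110
  Flux: +10 → 10 < 120
  Ionix: +20 → 20 < 90
No further shutdowns.

3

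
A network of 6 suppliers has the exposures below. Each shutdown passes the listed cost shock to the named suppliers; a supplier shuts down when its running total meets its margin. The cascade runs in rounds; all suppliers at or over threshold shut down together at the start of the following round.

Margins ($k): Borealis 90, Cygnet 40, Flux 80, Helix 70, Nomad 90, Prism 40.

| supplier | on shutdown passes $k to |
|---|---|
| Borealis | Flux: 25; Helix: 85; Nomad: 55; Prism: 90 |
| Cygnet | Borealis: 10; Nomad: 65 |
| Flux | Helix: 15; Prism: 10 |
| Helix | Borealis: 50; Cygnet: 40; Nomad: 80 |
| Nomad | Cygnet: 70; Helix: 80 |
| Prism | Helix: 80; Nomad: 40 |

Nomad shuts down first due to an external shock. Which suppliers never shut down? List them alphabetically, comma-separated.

Borealis, Flux, Prism

Round 1 — Nomad shuts down (initial).
  Cygnet: +70 → 70 ≥ 40
  Helix: +80 → 80 ≥ 70
Round 2 — Cygnet, Helix shut down.
  Borealis: +10+50 → 60 < 90
No further shutdowns.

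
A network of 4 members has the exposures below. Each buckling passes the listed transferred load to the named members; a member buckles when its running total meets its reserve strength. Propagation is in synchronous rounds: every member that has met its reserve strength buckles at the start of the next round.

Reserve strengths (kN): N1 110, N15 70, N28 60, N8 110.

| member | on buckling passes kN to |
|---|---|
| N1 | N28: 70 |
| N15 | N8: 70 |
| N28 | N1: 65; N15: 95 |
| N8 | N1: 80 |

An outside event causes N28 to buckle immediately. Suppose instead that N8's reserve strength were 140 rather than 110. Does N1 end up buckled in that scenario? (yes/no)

With N8's reserve strength at 140:
Round 1 — N28 buckles (initial).
  N1: +65 → 65 < 110
  N15: +95 → 95 ≥ 70
Round 2 — N15 buckles.
  N8: +70 → 70 < 140
No further bucklings.

no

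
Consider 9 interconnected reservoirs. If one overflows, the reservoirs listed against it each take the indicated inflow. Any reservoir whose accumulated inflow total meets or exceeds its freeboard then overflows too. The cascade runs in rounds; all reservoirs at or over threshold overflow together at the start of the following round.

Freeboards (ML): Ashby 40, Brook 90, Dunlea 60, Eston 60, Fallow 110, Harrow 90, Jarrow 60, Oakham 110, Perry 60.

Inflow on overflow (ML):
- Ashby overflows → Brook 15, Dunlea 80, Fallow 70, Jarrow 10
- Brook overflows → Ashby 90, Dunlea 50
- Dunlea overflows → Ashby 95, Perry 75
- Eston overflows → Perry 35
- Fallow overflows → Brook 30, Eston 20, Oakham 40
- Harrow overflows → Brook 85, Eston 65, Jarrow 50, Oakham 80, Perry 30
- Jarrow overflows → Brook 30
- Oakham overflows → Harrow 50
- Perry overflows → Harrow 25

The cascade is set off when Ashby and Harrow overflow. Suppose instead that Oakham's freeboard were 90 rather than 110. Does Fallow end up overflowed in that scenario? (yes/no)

no

With Oakham's freeboard at 90:
Round 1 — Ashby, Harrow overflow (initial).
  Brook: +15+85 → 100 ≥ 90
  Dunlea: +80 → 80 ≥ 60
  Eston: +65 → 65 ≥ 60
  Fallow: +70 → 70 < 110
  Jarrow: +10+50 → 60 ≥ 60
  Oakham: +80 → 80 < 90
  Perry: +30 → 30 < 60
Round 2 — Brook, Dunlea, Eston, Jarrow overflow.
  Perry: +75+35 → 140 ≥ 60
Round 3 — Perry overflows.
No further overflows.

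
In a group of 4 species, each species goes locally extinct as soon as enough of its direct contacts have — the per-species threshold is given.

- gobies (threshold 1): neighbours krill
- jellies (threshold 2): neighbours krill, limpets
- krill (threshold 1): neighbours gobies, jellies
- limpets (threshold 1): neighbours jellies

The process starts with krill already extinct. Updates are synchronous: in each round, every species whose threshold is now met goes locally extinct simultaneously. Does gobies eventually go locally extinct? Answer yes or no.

Round 1 — krill goes locally extinct (initial).
Round 2 — checking thresholds:
  gobies: 1 of 1 neighbours ≥ 1, goes locally extinct.
  jellies: 1 of 2 neighbours < 2, below threshold.
Round 3 — no new extinctions; cascade stops.

yes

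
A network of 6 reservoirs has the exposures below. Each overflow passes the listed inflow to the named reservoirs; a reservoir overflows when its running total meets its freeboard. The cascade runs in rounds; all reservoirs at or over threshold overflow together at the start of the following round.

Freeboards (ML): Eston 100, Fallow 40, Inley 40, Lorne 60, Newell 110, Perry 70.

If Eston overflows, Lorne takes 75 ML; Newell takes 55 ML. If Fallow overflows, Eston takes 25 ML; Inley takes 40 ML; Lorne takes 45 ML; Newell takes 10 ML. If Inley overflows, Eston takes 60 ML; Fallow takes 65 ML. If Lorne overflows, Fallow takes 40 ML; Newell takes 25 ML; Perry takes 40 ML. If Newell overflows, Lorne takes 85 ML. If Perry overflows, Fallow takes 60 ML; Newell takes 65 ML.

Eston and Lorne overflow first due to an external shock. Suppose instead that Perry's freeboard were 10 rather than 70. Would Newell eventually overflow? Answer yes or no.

With Perry's freeboard at 10:
Round 1 — Eston, Lorne overflow (initial).
  Fallow: +40 → 40 ≥ 40
  Newell: +55+25 → 80 < 110
  Perry: +40 → 40 ≥ 10
Round 2 — Fallow, Perry overflow.
  Inley: +40 → 40 ≥ 40
  Newell: +10+65 → 155 ≥ 110
Round 3 — Inley, Newell overflow.
No further overflows.

yes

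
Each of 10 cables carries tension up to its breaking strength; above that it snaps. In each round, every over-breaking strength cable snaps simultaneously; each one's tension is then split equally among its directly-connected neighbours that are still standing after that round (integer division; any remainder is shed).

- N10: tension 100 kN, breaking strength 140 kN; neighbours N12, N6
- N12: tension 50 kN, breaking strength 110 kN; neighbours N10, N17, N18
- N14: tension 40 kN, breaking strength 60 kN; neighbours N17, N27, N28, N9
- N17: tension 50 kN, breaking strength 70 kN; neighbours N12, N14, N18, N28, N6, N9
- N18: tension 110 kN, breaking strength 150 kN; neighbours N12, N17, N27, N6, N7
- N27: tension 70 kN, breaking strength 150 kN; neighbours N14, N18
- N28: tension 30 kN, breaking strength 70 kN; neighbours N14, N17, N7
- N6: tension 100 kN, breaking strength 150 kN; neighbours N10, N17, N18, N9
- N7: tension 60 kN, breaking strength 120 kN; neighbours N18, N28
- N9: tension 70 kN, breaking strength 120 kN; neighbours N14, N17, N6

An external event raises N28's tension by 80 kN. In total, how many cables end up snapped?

10

Round 1 — N28 at 110 > 70. N28 snaps.
  N28 sheds 110 kN to N14, N17, N7: 36 each (2 lost).
    N14: 40+36 = 76 > 60
    N17: 50+36 = 86 > 70
    N7: 60+36 = 96 ≤ 120
Round 2 — N14, N17 snap.
  N14 sheds 76 kN to N27, N9: 38 each.
    N27: 70+38 = 108 ≤ 150
    N9: 70+38 = 108 ≤ 120
  N17 sheds 86 kN to N12, N18, N6, N9: 21 each (2 lost).
    N12: 50+21 = 71 ≤ 110
    N18: 110+21 = 131 ≤ 150
    N6: 100+21 = 121 ≤ 150
    N9: 108+21 = 129 > 120
Round 3 — N9 snaps.
  N9 sheds 129 kN to N6: 129 each.
    N6: 121+129 = 250 > 150
Round 4 — N6 snaps.
  N6 sheds 250 kN to N10, N18: 125 each.
    N10: 100+125 = 225 > 140
    N18: 131+125 = 256 > 150
Round 5 — N10, N18 snap.
  N10 sheds 225 kN to N12: 225 each.
    N12: 71+225 = 296 > 110
  N18 sheds 256 kN to N12, N27, N7: 85 each (1 lost).
    N12: 296+85 = 381 > 110
    N27: 108+85 = 193 > 150
    N7: 96+85 = 181 > 120
Round 6 — N12, N27, N7 snap.
  N12 sheds 381 kN: no online neighbours, lost.
  N27 sheds 193 kN: no online neighbours, lost.
  N7 sheds 181 kN: no online neighbours, lost.
No further breaks.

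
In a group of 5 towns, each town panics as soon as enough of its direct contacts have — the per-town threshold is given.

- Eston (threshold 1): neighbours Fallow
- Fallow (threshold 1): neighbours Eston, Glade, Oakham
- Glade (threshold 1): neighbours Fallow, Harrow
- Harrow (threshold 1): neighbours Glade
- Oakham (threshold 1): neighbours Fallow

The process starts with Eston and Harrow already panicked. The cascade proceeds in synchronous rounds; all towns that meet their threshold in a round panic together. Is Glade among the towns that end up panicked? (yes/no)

Round 1 — Eston, Harrow panic (initial).
Round 2 — checking thresholds:
  Fallow: 1 of 3 neighbours ≥ 1, panics.
  Glade: 1 of 2 neighbours ≥ 1, panics.
Round 3 — checking thresholds:
  Oakham: 1 of 1 neighbours ≥ 1, panics.
Round 4 — no new panics; cascade stops.

yes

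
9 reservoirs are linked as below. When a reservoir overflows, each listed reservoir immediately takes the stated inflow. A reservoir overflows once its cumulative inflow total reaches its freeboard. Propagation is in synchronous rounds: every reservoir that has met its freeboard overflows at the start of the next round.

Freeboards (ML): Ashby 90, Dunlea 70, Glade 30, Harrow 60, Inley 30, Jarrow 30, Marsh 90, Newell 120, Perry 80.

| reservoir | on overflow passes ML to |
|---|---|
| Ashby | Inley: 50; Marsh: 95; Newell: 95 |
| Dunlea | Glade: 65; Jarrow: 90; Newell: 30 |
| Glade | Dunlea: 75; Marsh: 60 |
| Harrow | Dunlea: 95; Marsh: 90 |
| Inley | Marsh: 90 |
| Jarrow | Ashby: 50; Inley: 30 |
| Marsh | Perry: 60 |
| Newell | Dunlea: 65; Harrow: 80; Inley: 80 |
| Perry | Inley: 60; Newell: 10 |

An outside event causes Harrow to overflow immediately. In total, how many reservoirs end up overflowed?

Round 1 — Harrow overflows (initial).
  Dunlea: +95 → 95 ≥ 70
  Marsh: +90 → 90 ≥ 90
Round 2 — Dunlea, Marsh overflow.
  Glade: +65 → 65 ≥ 30
  Jarrow: +90 → 90 ≥ 30
  Newell: +30 → 30 < 120
  Perry: +60 → 60 < 80
Round 3 — Glade, Jarrow overflow.
  Ashby: +50 → 50 < 90
  Inley: +30 → 30 ≥ 30
Round 4 — Inley overflows.
No further overflows.

6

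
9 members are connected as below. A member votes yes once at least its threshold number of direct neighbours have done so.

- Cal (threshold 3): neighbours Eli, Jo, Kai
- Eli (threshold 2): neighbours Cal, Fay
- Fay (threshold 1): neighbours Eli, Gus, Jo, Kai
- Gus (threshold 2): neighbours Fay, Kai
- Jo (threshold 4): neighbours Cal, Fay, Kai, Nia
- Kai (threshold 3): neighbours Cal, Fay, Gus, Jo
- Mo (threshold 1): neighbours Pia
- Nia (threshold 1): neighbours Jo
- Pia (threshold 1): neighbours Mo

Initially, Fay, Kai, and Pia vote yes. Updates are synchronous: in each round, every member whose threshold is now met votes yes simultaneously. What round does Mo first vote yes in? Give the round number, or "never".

Round 1 — Fay, Kai, Pia vote yes (initial).
Round 2 — checking thresholds:
  Cal: 1 of 3 neighbours < 3, below threshold.
  Eli: 1 of 2 neighbours < 2, below threshold.
  Gus: 2 of 2 neighbours ≥ 2, votes yes.
  Jo: 2 of 4 neighbours < 4, below threshold.
  Mo: 1 of 1 neighbours ≥ 1, votes yes.
Round 3 — no new yes votes; cascade stops.

2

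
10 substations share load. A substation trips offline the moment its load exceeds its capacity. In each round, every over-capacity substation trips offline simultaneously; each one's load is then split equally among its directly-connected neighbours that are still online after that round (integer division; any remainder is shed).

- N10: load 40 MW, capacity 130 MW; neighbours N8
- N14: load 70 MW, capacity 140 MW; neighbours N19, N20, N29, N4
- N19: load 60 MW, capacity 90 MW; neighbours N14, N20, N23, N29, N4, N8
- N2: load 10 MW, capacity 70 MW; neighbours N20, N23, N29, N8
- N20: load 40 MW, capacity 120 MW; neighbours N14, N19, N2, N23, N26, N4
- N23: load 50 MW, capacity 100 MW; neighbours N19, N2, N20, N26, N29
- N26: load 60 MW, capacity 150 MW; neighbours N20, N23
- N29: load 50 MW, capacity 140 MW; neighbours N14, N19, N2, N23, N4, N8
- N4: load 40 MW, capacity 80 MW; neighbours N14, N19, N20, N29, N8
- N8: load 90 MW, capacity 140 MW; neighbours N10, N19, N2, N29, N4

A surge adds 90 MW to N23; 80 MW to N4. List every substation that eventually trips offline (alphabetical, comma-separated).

Round 1 — N23 at 140 > 100; N4 at 120 > 80. N23, N4 trip offline.
  N23 sheds 140 MW to N19, N2, N20, N26, N29: 28 each.
    N19: 60+28 = 88 ≤ 90
    N2: 10+28 = 38 ≤ 70
    N20: 40+28 = 68 ≤ 120
    N26: 60+28 = 88 ≤ 150
    N29: 50+28 = 78 ≤ 140
  N4 sheds 120 MW to N14, N19, N20, N29, N8: 24 each.
    N14: 70+24 = 94 ≤ 140
    N19: 88+24 = 112 > 90
    N20: 68+24 = 92 ≤ 120
    N29: 78+24 = 102 ≤ 140
    N8: 90+24 = 114 ≤ 140
Round 2 — N19 trips offline.
  N19 sheds 112 MW to N14, N20, N29, N8: 28 each.
    N14: 94+28 = 122 ≤ 140
    N20: 92+28 = 120 ≤ 120
    N29: 102+28 = 130 ≤ 140
    N8: 114+28 = 142 > 140
Round 3 — N8 trips offline.
  N8 sheds 142 MW to N10, N2, N29: 47 each (1 lost).
    N10: 40+47 = 87 ≤ 130
    N2: 38+47 = 85 > 70
    N29: 130+47 = 177 > 140
Round 4 — N2, N29 trip offline.
  N2 sheds 85 MW to N20: 85 each.
    N20: 120+85 = 205 > 120
  N29 sheds 177 MW to N14: 177 each.
    N14: 122+177 = 299 > 140
Round 5 — N14, N20 trip offline.
  N14 sheds 299 MW: no online neighbours, lost.
  N20 sheds 205 MW to N26: 205 each.
    N26: 88+205 = 293 > 150
Round 6 — N26 trips offline.
  N26 sheds 293 MW: no online neighbours, lost.
No further trips.

N14, N19, N2, N20, N23, N26, N29, N4, N8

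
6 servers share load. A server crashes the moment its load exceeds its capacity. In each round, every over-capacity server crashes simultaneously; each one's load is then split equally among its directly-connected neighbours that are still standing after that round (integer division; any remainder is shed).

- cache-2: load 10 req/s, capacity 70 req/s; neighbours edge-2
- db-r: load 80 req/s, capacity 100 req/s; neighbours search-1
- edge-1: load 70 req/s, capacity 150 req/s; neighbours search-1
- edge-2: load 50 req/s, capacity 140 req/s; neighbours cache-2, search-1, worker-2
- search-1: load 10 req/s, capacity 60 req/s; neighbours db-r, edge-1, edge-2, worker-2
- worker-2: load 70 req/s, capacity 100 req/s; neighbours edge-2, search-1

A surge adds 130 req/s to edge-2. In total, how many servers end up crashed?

Round 1 — edge-2 at 180 > 140. edge-2 crashes.
  edge-2 sheds 180 req/s to cache-2, search-1, worker-2: 60 each.
    cache-2: 10+60 = 70 ≤ 70
    search-1: 10+60 = 70 > 60
    worker-2: 70+60 = 130 > 100
Round 2 — search-1, worker-2 crash.
  search-1 sheds 70 req/s to db-r, edge-1: 35 each.
    db-r: 80+35 = 115 > 100
    edge-1: 70+35 = 105 ≤ 150
  worker-2 sheds 130 req/s: no online neighbours, lost.
Round 3 — db-r crashes.
  db-r sheds 115 req/s: no online neighbours, lost.
No further crashes.

4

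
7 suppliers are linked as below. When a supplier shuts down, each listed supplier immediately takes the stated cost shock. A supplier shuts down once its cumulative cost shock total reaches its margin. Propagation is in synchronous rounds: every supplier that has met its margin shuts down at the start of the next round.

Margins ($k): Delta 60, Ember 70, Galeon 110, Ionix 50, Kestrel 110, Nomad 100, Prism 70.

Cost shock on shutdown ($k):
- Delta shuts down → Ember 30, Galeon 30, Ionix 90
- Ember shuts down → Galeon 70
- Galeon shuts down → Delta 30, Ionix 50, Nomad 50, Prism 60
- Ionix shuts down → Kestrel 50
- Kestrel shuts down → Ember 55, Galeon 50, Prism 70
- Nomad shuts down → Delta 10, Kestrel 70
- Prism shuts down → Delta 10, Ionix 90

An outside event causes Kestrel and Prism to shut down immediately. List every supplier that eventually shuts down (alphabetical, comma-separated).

Ionix, Kestrel, Prism

Round 1 — Kestrel, Prism shut down (initial).
  Delta: +10 → 10 < 60
  Ember: +55 → 55 < 70
  Galeon: +50 → 50 < 110
  Ionix: +90 → 90 ≥ 50
Round 2 — Ionix shuts down.
No further shutdowns.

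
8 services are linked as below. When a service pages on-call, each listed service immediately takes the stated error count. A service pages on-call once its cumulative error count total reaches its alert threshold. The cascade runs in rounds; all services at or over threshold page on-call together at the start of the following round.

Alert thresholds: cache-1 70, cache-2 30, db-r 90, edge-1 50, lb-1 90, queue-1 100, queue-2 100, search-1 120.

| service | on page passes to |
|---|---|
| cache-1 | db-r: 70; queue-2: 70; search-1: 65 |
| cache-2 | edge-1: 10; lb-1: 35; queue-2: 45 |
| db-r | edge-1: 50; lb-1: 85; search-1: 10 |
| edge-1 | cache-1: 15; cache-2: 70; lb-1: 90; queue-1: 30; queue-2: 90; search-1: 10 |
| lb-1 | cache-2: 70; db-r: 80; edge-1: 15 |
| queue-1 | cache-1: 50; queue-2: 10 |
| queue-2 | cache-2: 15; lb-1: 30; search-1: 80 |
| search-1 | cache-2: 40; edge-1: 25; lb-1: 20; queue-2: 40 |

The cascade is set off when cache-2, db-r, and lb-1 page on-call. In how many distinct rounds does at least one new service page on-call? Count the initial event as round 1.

Round 1 — cache-2, db-r, lb-1 page on-call (initial).
  edge-1: +10+50+15 → 75 ≥ 50
  queue-2: +45 → 45 < 100
  search-1: +10 → 10 < 120
Round 2 — edge-1 pages on-call.
  cache-1: +15 → 15 < 70
  queue-1: +30 → 30 < 100
  queue-2: +90 → 135 ≥ 100
  search-1: +10 → 20 < 120
Round 3 — queue-2 pages on-call.
  search-1: +80 → 100 < 120
No further pages.

3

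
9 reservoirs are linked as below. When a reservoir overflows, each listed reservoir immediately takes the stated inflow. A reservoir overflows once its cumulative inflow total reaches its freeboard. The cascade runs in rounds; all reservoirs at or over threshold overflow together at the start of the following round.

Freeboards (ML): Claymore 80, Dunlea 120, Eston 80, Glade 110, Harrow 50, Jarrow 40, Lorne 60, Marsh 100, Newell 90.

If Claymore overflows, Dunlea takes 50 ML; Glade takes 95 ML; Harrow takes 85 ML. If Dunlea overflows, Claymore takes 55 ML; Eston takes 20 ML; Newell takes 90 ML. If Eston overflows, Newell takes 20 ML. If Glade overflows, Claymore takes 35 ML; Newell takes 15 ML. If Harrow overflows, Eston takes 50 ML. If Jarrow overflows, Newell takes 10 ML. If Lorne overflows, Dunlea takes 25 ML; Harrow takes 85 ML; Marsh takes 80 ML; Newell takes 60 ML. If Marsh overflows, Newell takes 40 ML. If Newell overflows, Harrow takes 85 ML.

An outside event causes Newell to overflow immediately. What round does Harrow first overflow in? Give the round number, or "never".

2

Round 1 — Newell overflows (initial).
  Harrow: +85 → 85 ≥ 50
Round 2 — Harrow overflows.
  Eston: +50 → 50 < 80
No further overflows.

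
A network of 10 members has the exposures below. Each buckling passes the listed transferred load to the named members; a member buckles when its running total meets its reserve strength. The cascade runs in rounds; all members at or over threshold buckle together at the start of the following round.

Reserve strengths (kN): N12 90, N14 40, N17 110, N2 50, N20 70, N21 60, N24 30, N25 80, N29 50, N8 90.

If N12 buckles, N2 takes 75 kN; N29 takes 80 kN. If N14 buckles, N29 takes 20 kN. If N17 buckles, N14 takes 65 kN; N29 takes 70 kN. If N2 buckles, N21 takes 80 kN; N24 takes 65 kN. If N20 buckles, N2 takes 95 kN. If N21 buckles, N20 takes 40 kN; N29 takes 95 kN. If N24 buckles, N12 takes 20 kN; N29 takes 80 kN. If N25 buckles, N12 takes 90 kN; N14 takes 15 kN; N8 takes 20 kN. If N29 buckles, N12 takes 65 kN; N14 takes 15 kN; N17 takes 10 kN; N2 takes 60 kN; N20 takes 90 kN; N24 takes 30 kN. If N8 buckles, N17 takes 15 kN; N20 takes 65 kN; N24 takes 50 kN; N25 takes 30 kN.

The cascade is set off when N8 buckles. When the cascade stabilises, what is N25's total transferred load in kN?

Round 1 — N8 buckles (initial).
  N17: +15 → 15 < 110
  N20: +65 → 65 < 70
  N24: +50 → 50 ≥ 30
  N25: +30 → 30 < 80
Round 2 — N24 buckles.
  N12: +20 → 20 < 90
  N29: +80 → 80 ≥ 50
Round 3 — N29 buckles.
  N12: +65 → 85 < 90
  N14: +15 → 15 < 40
  N17: +10 → 25 < 110
  N2: +60 → 60 ≥ 50
  N20: +90 → 155 ≥ 70
Round 4 — N2, N20 buckle.
  N21: +80 → 80 ≥ 60
Round 5 — N21 buckles.
No further bucklings.

30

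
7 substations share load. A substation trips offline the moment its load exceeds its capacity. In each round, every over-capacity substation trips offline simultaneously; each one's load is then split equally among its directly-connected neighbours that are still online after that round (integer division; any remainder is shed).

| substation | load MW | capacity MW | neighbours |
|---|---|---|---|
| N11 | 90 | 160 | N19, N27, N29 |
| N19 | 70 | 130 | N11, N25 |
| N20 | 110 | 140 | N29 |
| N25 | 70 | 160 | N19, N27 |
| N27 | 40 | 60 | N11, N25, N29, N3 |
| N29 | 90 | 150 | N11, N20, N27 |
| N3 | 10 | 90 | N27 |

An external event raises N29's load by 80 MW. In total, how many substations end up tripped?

Round 1 — N29 at 170 > 150. N29 trips offline.
  N29 sheds 170 MW to N11, N20, N27: 56 each (2 lost).
    N11: 90+56 = 146 ≤ 160
    N20: 110+56 = 166 > 140
    N27: 40+56 = 96 > 60
Round 2 — N20, N27 trip offline.
  N20 sheds 166 MW: no online neighbours, lost.
  N27 sheds 96 MW to N11, N25, N3: 32 each.
    N11: 146+32 = 178 > 160
    N25: 70+32 = 102 ≤ 160
    N3: 10+32 = 42 ≤ 90
Round 3 — N11 trips offline.
  N11 sheds 178 MW to N19: 178 each.
    N19: 70+178 = 248 > 130
Round 4 — N19 trips offline.
  N19 sheds 248 MW to N25: 248 each.
    N25: 102+248 = 350 > 160
Round 5 — N25 trips offline.
  N25 sheds 350 MW: no online neighbours, lost.
No further trips.

6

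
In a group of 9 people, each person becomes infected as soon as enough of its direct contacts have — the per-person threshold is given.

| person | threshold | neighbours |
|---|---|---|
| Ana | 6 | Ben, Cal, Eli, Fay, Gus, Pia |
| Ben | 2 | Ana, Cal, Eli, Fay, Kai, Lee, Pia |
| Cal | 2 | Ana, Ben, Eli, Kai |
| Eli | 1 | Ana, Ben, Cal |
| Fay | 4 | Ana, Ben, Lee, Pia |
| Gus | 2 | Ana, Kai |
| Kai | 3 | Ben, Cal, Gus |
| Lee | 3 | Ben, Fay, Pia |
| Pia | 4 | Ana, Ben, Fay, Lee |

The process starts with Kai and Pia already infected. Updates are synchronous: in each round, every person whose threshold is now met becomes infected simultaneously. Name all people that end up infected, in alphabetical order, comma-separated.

Round 1 — Kai, Pia become infected (initial).
Round 2 — checking thresholds:
  Ana: 1 of 6 neighbours < 6, below threshold.
  Ben: 2 of 7 neighbours ≥ 2, becomes infected.
  Cal: 1 of 4 neighbours < 2, below threshold.
  Fay: 1 of 4 neighbours < 4, below threshold.
  Gus: 1 of 2 neighbours < 2, below threshold.
  Lee: 1 of 3 neighbours < 3, below threshold.
Round 3 — checking thresholds:
  Ana: 2 of 6 neighbours < 6, below threshold.
  Cal: 2 of 4 neighbours ≥ 2, becomes infected.
  Eli: 1 of 3 neighbours ≥ 1, becomes infected.
  Fay: 2 of 4 neighbours < 4, below threshold.
  Gus: 1 of 2 neighbours < 2, below threshold.
  Lee: 2 of 3 neighbours < 3, below threshold.
Round 4 — no new infections; cascade stops.

Ben, Cal, Eli, Kai, Pia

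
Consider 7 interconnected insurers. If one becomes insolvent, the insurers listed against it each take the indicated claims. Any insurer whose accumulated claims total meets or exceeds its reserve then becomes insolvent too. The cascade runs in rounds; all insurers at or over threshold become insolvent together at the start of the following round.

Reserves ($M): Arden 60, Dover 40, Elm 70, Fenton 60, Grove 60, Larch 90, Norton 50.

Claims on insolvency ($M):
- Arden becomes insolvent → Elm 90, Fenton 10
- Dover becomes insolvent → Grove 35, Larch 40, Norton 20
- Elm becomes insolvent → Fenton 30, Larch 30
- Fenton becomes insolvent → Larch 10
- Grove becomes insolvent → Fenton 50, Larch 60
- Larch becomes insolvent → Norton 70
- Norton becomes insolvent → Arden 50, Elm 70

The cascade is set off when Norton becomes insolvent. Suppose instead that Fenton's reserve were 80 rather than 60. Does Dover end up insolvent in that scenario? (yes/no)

With Fenton's reserve at 80:
Round 1 — Norton becomes insolvent (initial).
  Arden: +50 → 50 < 60
  Elm: +70 → 70 ≥ 70
Round 2 — Elm becomes insolvent.
  Fenton: +30 → 30 < 80
  Larch: +30 → 30 < 90
No further insolvencies.

no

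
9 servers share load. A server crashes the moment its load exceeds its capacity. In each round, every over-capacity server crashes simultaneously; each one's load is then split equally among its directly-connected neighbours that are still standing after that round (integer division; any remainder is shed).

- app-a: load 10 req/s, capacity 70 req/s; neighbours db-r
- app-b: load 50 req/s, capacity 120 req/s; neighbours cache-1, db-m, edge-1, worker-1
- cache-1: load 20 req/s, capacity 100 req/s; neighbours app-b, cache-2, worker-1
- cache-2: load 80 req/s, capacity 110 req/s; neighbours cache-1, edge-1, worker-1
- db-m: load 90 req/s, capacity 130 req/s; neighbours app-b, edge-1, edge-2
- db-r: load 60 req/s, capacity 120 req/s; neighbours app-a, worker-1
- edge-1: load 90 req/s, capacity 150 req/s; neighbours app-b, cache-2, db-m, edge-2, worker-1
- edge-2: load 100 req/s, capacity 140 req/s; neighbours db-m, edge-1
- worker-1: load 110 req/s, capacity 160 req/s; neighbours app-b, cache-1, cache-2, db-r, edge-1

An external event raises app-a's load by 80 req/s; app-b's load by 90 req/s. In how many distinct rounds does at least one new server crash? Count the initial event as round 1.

Round 1 — app-a at 90 > 70; app-b at 140 > 120. app-a, app-b crash.
  app-a sheds 90 req/s to db-r: 90 each.
    db-r: 60+90 = 150 > 120
  app-b sheds 140 req/s to cache-1, db-m, edge-1, worker-1: 35 each.
    cache-1: 20+35 = 55 ≤ 100
    db-m: 90+35 = 125 ≤ 130
    edge-1: 90+35 = 125 ≤ 150
    worker-1: 110+35 = 145 ≤ 160
Round 2 — db-r crashes.
  db-r sheds 150 req/s to worker-1: 150 each.
    worker-1: 145+150 = 295 > 160
Round 3 — worker-1 crashes.
  worker-1 sheds 295 req/s to cache-1, cache-2, edge-1: 98 each (1 lost).
    cache-1: 55+98 = 153 > 100
    cache-2: 80+98 = 178 > 110
    edge-1: 125+98 = 223 > 150
Round 4 — cache-1, cache-2, edge-1 crash.
  cache-1 sheds 153 req/s: no online neighbours, lost.
  cache-2 sheds 178 req/s: no online neighbours, lost.
  edge-1 sheds 223 req/s to db-m, edge-2: 111 each (1 lost).
    db-m: 125+111 = 236 > 130
    edge-2: 100+111 = 211 > 140
Round 5 — db-m, edge-2 crash.
  db-m sheds 236 req/s: no online neighbours, lost.
  edge-2 sheds 211 req/s: no online neighbours, lost.
No further crashes.

5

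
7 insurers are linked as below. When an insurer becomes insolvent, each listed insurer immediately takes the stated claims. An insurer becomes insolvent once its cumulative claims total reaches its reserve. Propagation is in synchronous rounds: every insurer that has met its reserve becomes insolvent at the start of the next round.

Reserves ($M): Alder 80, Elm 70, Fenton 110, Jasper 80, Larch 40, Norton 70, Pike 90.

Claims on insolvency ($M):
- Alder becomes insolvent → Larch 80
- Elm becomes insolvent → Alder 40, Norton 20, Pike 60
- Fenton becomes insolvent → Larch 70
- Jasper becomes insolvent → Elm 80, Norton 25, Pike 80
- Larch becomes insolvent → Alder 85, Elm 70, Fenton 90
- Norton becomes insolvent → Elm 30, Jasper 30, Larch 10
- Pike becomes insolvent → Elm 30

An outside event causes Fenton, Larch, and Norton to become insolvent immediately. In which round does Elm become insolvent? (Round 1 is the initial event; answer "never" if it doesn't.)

2

Round 1 — Fenton, Larch, Norton become insolvent (initial).
  Alder: +85 → 85 ≥ 80
  Elm: +70+30 → 100 ≥ 70
  Jasper: +30 → 30 < 80
Round 2 — Alder, Elm become insolvent.
  Pike: +60 → 60 < 90
No further insolvencies.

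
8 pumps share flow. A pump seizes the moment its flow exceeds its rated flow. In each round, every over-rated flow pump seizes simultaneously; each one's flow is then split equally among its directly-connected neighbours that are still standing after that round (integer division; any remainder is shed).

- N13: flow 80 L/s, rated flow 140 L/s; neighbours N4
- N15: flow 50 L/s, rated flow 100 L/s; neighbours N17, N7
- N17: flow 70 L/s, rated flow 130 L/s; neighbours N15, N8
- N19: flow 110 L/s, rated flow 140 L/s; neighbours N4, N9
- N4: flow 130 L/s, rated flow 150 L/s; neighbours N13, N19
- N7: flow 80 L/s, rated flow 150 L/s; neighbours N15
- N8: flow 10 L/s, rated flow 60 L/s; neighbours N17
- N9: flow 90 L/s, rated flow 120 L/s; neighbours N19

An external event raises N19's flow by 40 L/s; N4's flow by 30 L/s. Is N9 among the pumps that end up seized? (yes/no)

Round 1 — N19 at 150 > 140; N4 at 160 > 150. N19, N4 seize.
  N19 sheds 150 L/s to N9: 150 each.
    N9: 90+150 = 240 > 120
  N4 sheds 160 L/s to N13: 160 each.
    N13: 80+160 = 240 > 140
Round 2 — N13, N9 seize.
  N13 sheds 240 L/s: no online neighbours, lost.
  N9 sheds 240 L/s: no online neighbours, lost.
No further seizures.

yes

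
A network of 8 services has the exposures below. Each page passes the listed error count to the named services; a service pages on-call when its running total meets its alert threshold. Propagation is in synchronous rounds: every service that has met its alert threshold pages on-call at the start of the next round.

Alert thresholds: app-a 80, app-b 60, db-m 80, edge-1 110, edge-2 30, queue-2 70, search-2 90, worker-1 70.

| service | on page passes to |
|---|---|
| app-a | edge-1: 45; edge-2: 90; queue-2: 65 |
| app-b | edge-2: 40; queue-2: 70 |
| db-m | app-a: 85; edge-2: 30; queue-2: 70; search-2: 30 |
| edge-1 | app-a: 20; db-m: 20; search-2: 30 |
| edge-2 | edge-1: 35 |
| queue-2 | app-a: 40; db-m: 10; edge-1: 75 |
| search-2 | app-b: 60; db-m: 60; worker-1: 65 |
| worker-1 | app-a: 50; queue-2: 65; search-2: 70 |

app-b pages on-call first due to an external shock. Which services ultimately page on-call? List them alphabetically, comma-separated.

Round 1 — app-b pages on-call (initial).
  edge-2: +40 → 40 ≥ 30
  queue-2: +70 → 70 ≥ 70
Round 2 — edge-2, queue-2 page on-call.
  app-a: +40 → 40 < 80
  db-m: +10 → 10 < 80
  edge-1: +35+75 → 110 ≥ 110
Round 3 — edge-1 pages on-call.
  app-a: +20 → 60 < 80
  db-m: +20 → 30 < 80
  search-2: +30 → 30 < 90
No further pages.

app-b, edge-1, edge-2, queue-2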